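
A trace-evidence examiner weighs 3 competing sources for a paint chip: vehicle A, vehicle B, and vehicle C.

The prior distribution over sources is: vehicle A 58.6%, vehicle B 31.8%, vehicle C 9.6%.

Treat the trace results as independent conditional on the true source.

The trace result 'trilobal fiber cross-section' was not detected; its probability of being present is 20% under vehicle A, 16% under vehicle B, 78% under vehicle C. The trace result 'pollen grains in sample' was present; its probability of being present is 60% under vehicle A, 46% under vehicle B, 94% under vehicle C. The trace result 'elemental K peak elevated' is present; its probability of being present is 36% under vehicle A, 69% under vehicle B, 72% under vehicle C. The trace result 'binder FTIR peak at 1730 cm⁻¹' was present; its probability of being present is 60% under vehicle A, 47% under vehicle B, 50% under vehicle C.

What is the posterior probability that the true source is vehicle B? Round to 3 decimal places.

0.370

For each hypothesis, the unnormalized posterior weight is prior × product of the trace result likelihoods (using 1 − P(present | H) for each absent trace result):
  vehicle A: 0.586 × (1 − 0.20) × 0.60 × 0.36 × 0.60 = 0.060756
  vehicle B: 0.318 × (1 − 0.16) × 0.46 × 0.69 × 0.47 = 0.039848
  vehicle C: 0.096 × (1 − 0.78) × 0.94 × 0.72 × 0.50 = 0.007147
Marginal likelihood of the evidence = 0.10775.
P(vehicle B | evidence) = 0.039848 / 0.10775 ≈ 0.370.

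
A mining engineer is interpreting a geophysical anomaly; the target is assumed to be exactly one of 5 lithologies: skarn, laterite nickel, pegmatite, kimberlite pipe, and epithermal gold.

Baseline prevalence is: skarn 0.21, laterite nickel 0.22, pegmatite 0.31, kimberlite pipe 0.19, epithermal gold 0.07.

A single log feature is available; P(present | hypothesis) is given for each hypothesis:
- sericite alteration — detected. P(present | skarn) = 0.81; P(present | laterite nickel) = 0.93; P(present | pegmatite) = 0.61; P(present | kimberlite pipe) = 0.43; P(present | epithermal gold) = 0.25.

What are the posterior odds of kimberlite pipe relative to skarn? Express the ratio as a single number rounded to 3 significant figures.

0.480

The normalizing constant cancels in an odds ratio, so compute prior × likelihood for the two hypotheses only:
  kimberlite pipe: 0.19 × 0.43 = 0.0817
  skarn: 0.21 × 0.81 = 0.1701
Posterior odds = 0.0817 / 0.1701 ≈ 0.480.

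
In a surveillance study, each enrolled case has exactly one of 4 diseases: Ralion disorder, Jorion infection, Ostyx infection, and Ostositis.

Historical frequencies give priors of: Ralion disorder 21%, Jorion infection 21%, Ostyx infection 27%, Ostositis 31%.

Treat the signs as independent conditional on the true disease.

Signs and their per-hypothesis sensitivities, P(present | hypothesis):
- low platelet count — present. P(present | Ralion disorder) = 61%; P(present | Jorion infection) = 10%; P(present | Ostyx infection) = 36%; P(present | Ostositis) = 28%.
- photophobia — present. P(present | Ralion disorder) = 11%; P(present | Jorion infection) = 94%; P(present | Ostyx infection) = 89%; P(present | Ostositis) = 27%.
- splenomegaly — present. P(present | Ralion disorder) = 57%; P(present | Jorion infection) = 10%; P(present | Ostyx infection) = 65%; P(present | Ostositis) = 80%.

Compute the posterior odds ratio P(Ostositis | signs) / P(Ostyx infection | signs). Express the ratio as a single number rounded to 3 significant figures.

Unnormalized posterior weight (prior times the sign likelihoods) for each of the two hypotheses:
  Ostositis: 0.31 × 0.28 × 0.27 × 0.80 = 0.018749
  Ostyx infection: 0.27 × 0.36 × 0.89 × 0.65 = 0.05623
Odds(Ostositis : Ostyx infection) = 0.018749 / 0.05623 ≈ 0.333.

0.333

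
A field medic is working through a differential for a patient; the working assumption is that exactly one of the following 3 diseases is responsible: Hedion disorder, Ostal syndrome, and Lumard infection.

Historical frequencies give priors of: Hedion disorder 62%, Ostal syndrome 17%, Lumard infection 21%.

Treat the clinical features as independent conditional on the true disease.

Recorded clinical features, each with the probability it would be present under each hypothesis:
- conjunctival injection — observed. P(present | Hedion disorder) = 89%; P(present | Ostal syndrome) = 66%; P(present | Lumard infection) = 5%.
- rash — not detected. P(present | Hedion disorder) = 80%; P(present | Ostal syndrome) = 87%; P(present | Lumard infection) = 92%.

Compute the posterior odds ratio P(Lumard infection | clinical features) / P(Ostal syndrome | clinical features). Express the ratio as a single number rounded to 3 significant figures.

Unnormalized posterior weight (prior times the clinical feature likelihoods) for each of the two hypotheses (using 1 − P(present | H) for each absent clinical feature):
  Lumard infection: 0.21 × 0.05 × (1 − 0.92) = 0.00084
  Ostal syndrome: 0.17 × 0.66 × (1 − 0.87) = 0.014586
Posterior odds = 0.00084 / 0.014586 ≈ 0.0576.

0.0576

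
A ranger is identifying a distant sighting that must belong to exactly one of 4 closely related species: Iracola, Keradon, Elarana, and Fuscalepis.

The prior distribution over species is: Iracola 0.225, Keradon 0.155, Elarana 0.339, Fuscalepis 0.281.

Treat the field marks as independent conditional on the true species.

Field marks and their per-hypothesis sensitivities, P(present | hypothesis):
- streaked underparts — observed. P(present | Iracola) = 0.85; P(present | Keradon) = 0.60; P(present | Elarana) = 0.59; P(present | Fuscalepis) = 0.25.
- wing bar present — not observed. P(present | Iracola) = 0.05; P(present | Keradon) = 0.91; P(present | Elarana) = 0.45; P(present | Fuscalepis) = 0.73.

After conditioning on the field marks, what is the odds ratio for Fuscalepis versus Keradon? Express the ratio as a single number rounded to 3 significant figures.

The normalizing constant cancels in an odds ratio, so compute prior × likelihood for the two hypotheses only (using 1 − P(present | H) for each absent field mark):
  Fuscalepis: 0.281 × 0.25 × (1 − 0.73) = 0.018968
  Keradon: 0.155 × 0.60 × (1 − 0.91) = 0.00837
Posterior odds = 0.018968 / 0.00837 ≈ 2.27.

2.27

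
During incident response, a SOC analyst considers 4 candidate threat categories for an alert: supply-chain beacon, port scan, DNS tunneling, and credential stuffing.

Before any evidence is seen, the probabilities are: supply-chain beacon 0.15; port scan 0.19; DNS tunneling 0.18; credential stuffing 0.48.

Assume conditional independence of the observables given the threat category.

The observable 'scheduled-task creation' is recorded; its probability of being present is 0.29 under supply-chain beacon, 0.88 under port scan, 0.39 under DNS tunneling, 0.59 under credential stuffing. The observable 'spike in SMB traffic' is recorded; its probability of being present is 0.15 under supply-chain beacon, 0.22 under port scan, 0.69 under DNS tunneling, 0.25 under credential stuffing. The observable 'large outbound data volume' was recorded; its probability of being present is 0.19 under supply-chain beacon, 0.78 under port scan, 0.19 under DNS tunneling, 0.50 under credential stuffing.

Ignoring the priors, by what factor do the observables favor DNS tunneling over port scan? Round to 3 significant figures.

0.339

The Bayes factor is the ratio of the joint likelihoods of the observable pattern under the two hypotheses.
  DNS tunneling: 0.39 × 0.69 × 0.19 = 0.051129
  port scan: 0.88 × 0.22 × 0.78 = 0.15101
Bayes factor = 0.051129 / 0.15101 ≈ 0.339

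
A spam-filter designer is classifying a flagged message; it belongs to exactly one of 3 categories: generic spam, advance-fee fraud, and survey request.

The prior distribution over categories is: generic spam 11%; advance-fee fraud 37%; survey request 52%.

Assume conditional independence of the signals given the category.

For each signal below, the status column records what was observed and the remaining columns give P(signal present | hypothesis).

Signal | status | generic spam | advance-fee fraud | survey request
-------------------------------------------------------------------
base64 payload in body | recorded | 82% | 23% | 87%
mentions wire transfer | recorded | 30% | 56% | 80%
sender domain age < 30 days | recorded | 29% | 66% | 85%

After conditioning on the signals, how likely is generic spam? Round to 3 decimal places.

0.023

For each hypothesis, the unnormalized posterior weight is prior × product of the signal likelihoods:
  generic spam: 0.11 × 0.82 × 0.30 × 0.29 = 0.0078474
  advance-fee fraud: 0.37 × 0.23 × 0.56 × 0.66 = 0.031453
  survey request: 0.52 × 0.87 × 0.80 × 0.85 = 0.30763
Normalizing constant Z = 0.0078474 + 0.031453 + 0.30763 = 0.34693.
P(generic spam | evidence) = 0.0078474 / 0.34693 ≈ 0.023.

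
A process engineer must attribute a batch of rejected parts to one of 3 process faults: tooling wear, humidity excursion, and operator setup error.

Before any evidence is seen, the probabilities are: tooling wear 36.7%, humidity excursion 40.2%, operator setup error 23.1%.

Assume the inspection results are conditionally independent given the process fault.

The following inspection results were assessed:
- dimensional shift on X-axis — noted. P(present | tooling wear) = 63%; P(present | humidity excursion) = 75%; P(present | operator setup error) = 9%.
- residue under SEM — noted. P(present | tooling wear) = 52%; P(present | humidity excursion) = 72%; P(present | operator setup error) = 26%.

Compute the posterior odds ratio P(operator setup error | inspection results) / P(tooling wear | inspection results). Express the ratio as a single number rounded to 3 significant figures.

0.0450

Unnormalized posterior weight (prior times the inspection result likelihoods) for each of the two hypotheses:
  operator setup error: 0.231 × 0.09 × 0.26 = 0.0054054
  tooling wear: 0.367 × 0.63 × 0.52 = 0.12023
Posterior odds = 0.0054054 / 0.12023 ≈ 0.0450.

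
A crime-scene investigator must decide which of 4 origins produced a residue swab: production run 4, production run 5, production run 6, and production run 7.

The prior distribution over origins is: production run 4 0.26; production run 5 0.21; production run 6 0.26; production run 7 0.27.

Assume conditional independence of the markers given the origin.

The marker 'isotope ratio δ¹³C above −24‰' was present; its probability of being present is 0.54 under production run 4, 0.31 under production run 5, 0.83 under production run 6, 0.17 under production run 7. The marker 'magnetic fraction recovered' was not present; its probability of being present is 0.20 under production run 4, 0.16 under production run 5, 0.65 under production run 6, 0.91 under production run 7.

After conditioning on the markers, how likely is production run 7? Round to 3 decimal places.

0.017

Multiply each prior by the joint likelihood of the marker pattern (using 1 − P(present | H) for each absent marker):
  production run 4: 0.26 × 0.54 × (1 − 0.20) = 0.11232
  production run 5: 0.21 × 0.31 × (1 − 0.16) = 0.054684
  production run 6: 0.26 × 0.83 × (1 − 0.65) = 0.07553
  production run 7: 0.27 × 0.17 × (1 − 0.91) = 0.004131
Normalizing constant Z = 0.11232 + 0.054684 + 0.07553 + 0.004131 = 0.24666.
P(production run 7 | evidence) = 0.004131 / 0.24666 ≈ 0.017.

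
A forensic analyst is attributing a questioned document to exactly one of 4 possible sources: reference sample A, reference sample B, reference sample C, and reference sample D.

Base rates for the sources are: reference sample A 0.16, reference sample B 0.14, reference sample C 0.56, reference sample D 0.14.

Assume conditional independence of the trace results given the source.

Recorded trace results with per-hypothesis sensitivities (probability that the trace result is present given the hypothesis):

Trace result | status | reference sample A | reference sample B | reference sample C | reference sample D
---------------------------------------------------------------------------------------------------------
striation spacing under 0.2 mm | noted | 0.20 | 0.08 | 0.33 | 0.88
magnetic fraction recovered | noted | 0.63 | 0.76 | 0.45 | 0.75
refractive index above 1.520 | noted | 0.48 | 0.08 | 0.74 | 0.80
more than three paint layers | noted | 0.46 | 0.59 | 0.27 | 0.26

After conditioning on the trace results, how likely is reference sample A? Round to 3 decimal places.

Multiply each prior by the joint likelihood of the trace result pattern:
  reference sample A: 0.16 × 0.20 × 0.63 × 0.48 × 0.46 = 0.0044513
  reference sample B: 0.14 × 0.08 × 0.76 × 0.08 × 0.59 = 0.00040177
  reference sample C: 0.56 × 0.33 × 0.45 × 0.74 × 0.27 = 0.016615
  reference sample D: 0.14 × 0.88 × 0.75 × 0.80 × 0.26 = 0.019219
Normalizing constant Z = 0.0044513 + 0.00040177 + 0.016615 + 0.019219 = 0.040688.
P(reference sample A | evidence) = 0.0044513 / 0.040688 ≈ 0.109.

0.109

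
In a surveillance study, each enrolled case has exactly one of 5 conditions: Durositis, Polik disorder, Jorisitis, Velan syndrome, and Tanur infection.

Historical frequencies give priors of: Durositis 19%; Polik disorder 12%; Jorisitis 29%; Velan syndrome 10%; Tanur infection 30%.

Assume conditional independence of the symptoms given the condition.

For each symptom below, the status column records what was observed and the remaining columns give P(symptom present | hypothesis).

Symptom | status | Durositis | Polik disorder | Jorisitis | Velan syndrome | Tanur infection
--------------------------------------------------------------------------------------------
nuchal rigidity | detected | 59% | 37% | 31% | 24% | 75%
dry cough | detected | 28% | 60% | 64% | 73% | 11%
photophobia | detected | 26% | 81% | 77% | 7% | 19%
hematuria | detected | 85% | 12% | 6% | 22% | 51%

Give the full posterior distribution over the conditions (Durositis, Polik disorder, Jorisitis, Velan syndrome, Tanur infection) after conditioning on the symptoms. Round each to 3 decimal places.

0.467, 0.174, 0.179, 0.018, 0.161

Multiply each prior by the joint likelihood of the symptom pattern:
  Durositis: 0.19 × 0.59 × 0.28 × 0.26 × 0.85 = 0.0069367
  Polik disorder: 0.12 × 0.37 × 0.60 × 0.81 × 0.12 = 0.0025894
  Jorisitis: 0.29 × 0.31 × 0.64 × 0.77 × 0.06 = 0.0026582
  Velan syndrome: 0.10 × 0.24 × 0.73 × 0.07 × 0.22 = 0.00026981
  Tanur infection: 0.30 × 0.75 × 0.11 × 0.19 × 0.51 = 0.0023983
The unnormalized weights sum to 0.014852.
P(Durositis | evidence) = 0.0069367 / 0.014852 ≈ 0.467
P(Polik disorder | evidence) = 0.0025894 / 0.014852 ≈ 0.174
P(Jorisitis | evidence) = 0.0026582 / 0.014852 ≈ 0.179
P(Velan syndrome | evidence) = 0.00026981 / 0.014852 ≈ 0.018
P(Tanur infection | evidence) = 0.0023983 / 0.014852 ≈ 0.161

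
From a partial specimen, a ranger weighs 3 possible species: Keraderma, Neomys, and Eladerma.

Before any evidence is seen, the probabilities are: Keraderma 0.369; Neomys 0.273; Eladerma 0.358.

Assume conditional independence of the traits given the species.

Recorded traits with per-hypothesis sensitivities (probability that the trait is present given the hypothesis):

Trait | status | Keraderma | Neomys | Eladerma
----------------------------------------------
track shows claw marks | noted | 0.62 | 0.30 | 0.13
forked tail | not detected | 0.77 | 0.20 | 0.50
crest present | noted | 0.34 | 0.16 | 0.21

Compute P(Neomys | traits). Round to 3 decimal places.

0.315

For each hypothesis, the unnormalized posterior weight is prior × product of the trait likelihoods (using 1 − P(present | H) for each absent trait):
  Keraderma: 0.369 × 0.62 × (1 − 0.77) × 0.34 = 0.017891
  Neomys: 0.273 × 0.30 × (1 − 0.20) × 0.16 = 0.010483
  Eladerma: 0.358 × 0.13 × (1 − 0.50) × 0.21 = 0.0048867
Marginal likelihood of the evidence = 0.03326.
P(Neomys | evidence) = 0.010483 / 0.03326 ≈ 0.315.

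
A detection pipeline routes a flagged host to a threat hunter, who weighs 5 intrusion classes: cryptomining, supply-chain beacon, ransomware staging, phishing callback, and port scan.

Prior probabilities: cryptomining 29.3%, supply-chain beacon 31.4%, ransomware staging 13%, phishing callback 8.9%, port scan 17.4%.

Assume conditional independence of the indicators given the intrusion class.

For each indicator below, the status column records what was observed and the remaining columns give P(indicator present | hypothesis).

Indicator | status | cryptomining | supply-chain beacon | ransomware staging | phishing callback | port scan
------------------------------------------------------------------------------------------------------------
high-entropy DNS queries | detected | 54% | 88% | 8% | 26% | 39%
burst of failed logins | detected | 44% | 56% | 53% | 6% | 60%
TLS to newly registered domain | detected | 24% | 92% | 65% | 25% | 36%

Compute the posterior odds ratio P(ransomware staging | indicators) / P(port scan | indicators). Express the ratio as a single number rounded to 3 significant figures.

The normalizing constant cancels in an odds ratio, so compute prior × likelihood for the two hypotheses only:
  ransomware staging: 0.130 × 0.08 × 0.53 × 0.65 = 0.0035828
  port scan: 0.174 × 0.39 × 0.60 × 0.36 = 0.014658
Posterior odds = 0.0035828 / 0.014658 ≈ 0.244.

0.244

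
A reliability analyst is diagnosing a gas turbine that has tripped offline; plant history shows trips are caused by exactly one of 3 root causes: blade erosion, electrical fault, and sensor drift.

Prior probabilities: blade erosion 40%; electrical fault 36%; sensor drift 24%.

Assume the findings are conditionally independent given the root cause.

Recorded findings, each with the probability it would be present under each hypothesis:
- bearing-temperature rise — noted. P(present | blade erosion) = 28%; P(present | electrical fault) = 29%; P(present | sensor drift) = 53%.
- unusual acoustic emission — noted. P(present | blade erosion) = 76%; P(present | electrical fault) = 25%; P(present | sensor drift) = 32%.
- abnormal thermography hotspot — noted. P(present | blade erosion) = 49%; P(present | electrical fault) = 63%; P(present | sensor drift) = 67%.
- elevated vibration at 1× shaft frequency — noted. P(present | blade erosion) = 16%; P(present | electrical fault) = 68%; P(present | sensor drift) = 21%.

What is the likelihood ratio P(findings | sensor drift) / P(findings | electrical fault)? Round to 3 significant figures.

The Bayes factor is the ratio of the joint likelihoods of the evidence pattern under the two hypotheses.
  sensor drift: 0.53 × 0.32 × 0.67 × 0.21 = 0.023863
  electrical fault: 0.29 × 0.25 × 0.63 × 0.68 = 0.031059
Bayes factor = 0.023863 / 0.031059 ≈ 0.768

0.768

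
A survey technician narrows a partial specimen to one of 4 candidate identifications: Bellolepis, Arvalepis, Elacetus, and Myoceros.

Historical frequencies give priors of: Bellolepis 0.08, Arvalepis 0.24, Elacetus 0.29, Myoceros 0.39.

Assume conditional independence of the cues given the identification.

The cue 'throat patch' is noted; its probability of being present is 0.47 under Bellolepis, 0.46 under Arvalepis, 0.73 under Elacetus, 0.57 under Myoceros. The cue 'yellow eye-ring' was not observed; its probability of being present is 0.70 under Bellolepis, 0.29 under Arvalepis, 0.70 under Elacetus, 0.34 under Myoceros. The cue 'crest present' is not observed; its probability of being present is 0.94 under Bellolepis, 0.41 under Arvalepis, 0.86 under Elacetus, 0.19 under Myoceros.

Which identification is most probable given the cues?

For each hypothesis, the unnormalized posterior weight is prior × product of the cue likelihoods (using 1 − P(present | H) for each absent cue):
  Bellolepis: 0.08 × 0.47 × (1 − 0.70) × (1 − 0.94) = 0.0006768
  Arvalepis: 0.24 × 0.46 × (1 − 0.29) × (1 − 0.41) = 0.046247
  Elacetus: 0.29 × 0.73 × (1 − 0.70) × (1 − 0.86) = 0.0088914
  Myoceros: 0.39 × 0.57 × (1 − 0.34) × (1 − 0.19) = 0.11884
The unnormalized weights sum to 0.17466.
P(Bellolepis | evidence) ≈ 0.0006768 / 0.17466 ≈ 0.004
P(Arvalepis | evidence) ≈ 0.046247 / 0.17466 ≈ 0.265
P(Elacetus | evidence) ≈ 0.0088914 / 0.17466 ≈ 0.051
P(Myoceros | evidence) ≈ 0.11884 / 0.17466 ≈ 0.680
The largest is 0.680, so Myoceros is most probable.

Myoceros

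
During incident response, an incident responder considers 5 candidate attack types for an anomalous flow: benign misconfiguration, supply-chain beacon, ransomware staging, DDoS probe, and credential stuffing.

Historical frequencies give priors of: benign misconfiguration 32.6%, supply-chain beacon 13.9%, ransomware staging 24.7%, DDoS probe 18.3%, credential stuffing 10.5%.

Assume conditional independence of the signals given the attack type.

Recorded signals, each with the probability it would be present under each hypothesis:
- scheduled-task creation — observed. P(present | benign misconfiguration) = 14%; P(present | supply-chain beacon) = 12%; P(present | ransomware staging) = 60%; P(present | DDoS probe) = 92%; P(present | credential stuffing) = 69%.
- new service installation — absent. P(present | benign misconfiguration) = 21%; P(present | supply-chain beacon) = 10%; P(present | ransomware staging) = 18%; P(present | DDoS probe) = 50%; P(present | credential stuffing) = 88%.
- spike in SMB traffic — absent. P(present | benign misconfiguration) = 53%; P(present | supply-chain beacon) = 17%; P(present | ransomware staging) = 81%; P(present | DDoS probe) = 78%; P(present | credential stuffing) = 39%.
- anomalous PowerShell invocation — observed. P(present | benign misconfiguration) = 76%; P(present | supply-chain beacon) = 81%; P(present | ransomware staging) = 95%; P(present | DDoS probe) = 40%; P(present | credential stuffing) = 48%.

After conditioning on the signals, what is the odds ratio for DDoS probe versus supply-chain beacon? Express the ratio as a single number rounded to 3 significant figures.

0.734

The normalizing constant cancels in an odds ratio, so compute prior × likelihood for the two hypotheses only (using 1 − P(present | H) for each absent signal):
  DDoS probe: 0.183 × 0.92 × (1 − 0.50) × (1 − 0.78) × 0.40 = 0.0074078
  supply-chain beacon: 0.139 × 0.12 × (1 − 0.10) × (1 − 0.17) × 0.81 = 0.010093
Posterior odds = 0.0074078 / 0.010093 ≈ 0.734.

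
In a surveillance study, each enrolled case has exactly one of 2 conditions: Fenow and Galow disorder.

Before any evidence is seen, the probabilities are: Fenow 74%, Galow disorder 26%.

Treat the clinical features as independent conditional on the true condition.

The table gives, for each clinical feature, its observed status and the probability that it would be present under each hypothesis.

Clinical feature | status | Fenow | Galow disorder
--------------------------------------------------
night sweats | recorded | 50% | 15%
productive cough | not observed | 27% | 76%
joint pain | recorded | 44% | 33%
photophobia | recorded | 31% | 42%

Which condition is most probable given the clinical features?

For each hypothesis, the unnormalized posterior weight is prior × product of the clinical feature likelihoods (using 1 − P(present | H) for each absent clinical feature):
  Fenow: 0.74 × 0.50 × (1 − 0.27) × 0.44 × 0.31 = 0.036842
  Galow disorder: 0.26 × 0.15 × (1 − 0.76) × 0.33 × 0.42 = 0.0012973
Normalizing constant Z = 0.036842 + 0.0012973 = 0.038139.
P(Fenow | evidence) ≈ 0.036842 / 0.038139 ≈ 0.966
P(Galow disorder | evidence) ≈ 0.0012973 / 0.038139 ≈ 0.034
The largest is 0.966, so Fenow is most probable.

Fenow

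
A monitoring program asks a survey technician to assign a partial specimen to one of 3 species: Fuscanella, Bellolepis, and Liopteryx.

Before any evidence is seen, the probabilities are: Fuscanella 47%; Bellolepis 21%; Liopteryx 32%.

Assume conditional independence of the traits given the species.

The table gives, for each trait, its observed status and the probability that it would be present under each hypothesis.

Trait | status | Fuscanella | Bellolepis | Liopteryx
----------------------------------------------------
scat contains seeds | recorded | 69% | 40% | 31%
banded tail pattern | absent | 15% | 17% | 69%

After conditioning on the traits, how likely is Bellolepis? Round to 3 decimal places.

By Bayes' rule with conditional independence, the unnormalized weight for each hypothesis is prior × ∏ likelihoods (using 1 − P(present | H) for each absent trait):
  Fuscanella: 0.47 × 0.69 × (1 − 0.15) = 0.27565
  Bellolepis: 0.21 × 0.40 × (1 − 0.17) = 0.06972
  Liopteryx: 0.32 × 0.31 × (1 − 0.69) = 0.030752
Normalizing constant Z = 0.27565 + 0.06972 + 0.030752 = 0.37613.
P(Bellolepis | evidence) = 0.06972 / 0.37613 ≈ 0.185.

0.185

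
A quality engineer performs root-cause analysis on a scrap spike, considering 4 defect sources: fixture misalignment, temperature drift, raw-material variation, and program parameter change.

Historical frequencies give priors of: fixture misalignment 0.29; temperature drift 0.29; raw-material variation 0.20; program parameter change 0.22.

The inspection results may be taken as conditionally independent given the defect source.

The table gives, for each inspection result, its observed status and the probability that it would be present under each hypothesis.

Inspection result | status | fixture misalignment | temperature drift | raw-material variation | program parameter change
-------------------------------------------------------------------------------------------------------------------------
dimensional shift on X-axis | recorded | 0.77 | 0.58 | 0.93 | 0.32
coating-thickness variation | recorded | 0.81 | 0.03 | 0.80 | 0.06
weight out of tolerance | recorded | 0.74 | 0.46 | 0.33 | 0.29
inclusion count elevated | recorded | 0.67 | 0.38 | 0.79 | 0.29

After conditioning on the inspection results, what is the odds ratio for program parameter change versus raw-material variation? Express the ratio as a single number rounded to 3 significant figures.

Unnormalized posterior weight (prior times the inspection result likelihoods) for each of the two hypotheses:
  program parameter change: 0.22 × 0.32 × 0.06 × 0.29 × 0.29 = 0.00035524
  raw-material variation: 0.20 × 0.93 × 0.80 × 0.33 × 0.79 = 0.038792
Posterior odds = 0.00035524 / 0.038792 ≈ 0.00916.

0.00916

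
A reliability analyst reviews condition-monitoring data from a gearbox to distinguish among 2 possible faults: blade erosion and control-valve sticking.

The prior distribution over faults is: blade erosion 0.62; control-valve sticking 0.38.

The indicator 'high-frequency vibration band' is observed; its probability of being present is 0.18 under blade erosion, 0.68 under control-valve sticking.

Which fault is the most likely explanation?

Multiply each prior by the likelihood of the indicator:
  blade erosion: 0.62 × 0.18 = 0.1116
  control-valve sticking: 0.38 × 0.68 = 0.2584
Marginal likelihood of the evidence = 0.37.
P(blade erosion | evidence) ≈ 0.1116 / 0.37 ≈ 0.302
P(control-valve sticking | evidence) ≈ 0.2584 / 0.37 ≈ 0.698
The largest is 0.698, so control-valve sticking is most probable.

control-valve sticking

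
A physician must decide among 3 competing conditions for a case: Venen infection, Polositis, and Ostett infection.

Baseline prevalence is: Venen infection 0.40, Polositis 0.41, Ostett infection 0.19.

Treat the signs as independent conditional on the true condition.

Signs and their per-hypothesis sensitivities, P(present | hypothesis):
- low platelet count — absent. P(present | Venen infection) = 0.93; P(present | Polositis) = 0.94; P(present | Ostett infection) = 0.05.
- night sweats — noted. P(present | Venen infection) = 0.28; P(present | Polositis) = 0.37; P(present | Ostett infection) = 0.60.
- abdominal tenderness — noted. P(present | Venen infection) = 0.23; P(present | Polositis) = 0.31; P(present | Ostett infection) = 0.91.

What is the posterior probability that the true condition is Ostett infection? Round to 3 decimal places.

By Bayes' rule with conditional independence, the unnormalized weight for each hypothesis is prior × ∏ likelihoods (using 1 − P(present | H) for each absent sign):
  Venen infection: 0.40 × (1 − 0.93) × 0.28 × 0.23 = 0.0018032
  Polositis: 0.41 × (1 − 0.94) × 0.37 × 0.31 = 0.0028216
  Ostett infection: 0.19 × (1 − 0.05) × 0.60 × 0.91 = 0.098553
Normalizing constant Z = 0.0018032 + 0.0028216 + 0.098553 = 0.10318.
P(Ostett infection | evidence) = 0.098553 / 0.10318 ≈ 0.955.

0.955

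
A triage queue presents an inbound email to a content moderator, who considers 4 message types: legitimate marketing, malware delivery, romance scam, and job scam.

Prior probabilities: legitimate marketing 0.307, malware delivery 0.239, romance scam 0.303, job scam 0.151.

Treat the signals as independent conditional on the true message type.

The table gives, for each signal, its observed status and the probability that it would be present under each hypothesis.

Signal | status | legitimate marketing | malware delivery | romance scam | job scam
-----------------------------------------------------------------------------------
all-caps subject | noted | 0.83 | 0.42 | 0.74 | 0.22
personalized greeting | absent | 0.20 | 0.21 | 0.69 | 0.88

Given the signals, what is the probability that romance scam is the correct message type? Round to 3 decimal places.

0.195

By Bayes' rule with conditional independence, the unnormalized weight for each hypothesis is prior × ∏ likelihoods (using 1 − P(present | H) for each absent signal):
  legitimate marketing: 0.307 × 0.83 × (1 − 0.20) = 0.20385
  malware delivery: 0.239 × 0.42 × (1 − 0.21) = 0.0793
  romance scam: 0.303 × 0.74 × (1 − 0.69) = 0.069508
  job scam: 0.151 × 0.22 × (1 − 0.88) = 0.0039864
Normalizing constant Z = 0.20385 + 0.0793 + 0.069508 + 0.0039864 = 0.35664.
P(romance scam | evidence) = 0.069508 / 0.35664 ≈ 0.195.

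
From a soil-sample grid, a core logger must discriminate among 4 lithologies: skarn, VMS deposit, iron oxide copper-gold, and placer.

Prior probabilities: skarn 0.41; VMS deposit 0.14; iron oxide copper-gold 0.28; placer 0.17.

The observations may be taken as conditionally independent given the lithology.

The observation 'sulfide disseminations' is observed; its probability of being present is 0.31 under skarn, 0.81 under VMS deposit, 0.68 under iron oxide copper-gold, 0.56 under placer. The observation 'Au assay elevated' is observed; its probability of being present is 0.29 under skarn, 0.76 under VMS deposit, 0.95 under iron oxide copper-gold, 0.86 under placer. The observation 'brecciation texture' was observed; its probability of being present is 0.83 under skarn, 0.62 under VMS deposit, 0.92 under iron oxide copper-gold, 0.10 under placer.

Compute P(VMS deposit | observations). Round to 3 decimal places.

0.207

Multiply each prior by the joint likelihood of the evidence pattern:
  skarn: 0.41 × 0.31 × 0.29 × 0.83 = 0.030593
  VMS deposit: 0.14 × 0.81 × 0.76 × 0.62 = 0.053434
  iron oxide copper-gold: 0.28 × 0.68 × 0.95 × 0.92 = 0.16641
  placer: 0.17 × 0.56 × 0.86 × 0.10 = 0.0081872
Marginal likelihood of the evidence = 0.25862.
P(VMS deposit | evidence) = 0.053434 / 0.25862 ≈ 0.207.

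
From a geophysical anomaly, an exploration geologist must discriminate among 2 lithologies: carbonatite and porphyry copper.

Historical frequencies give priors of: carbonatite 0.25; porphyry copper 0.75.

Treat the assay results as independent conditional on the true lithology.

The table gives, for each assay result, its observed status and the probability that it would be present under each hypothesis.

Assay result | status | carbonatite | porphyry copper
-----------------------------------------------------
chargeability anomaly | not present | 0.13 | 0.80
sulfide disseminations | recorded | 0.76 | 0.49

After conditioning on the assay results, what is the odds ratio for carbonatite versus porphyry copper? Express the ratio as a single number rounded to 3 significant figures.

Unnormalized posterior weight (prior times the assay result likelihoods) for each of the two hypotheses (using 1 − P(present | H) for each absent assay result):
  carbonatite: 0.25 × (1 − 0.13) × 0.76 = 0.1653
  porphyry copper: 0.75 × (1 − 0.80) × 0.49 = 0.0735
Odds(carbonatite : porphyry copper) = 0.1653 / 0.0735 ≈ 2.25.

2.25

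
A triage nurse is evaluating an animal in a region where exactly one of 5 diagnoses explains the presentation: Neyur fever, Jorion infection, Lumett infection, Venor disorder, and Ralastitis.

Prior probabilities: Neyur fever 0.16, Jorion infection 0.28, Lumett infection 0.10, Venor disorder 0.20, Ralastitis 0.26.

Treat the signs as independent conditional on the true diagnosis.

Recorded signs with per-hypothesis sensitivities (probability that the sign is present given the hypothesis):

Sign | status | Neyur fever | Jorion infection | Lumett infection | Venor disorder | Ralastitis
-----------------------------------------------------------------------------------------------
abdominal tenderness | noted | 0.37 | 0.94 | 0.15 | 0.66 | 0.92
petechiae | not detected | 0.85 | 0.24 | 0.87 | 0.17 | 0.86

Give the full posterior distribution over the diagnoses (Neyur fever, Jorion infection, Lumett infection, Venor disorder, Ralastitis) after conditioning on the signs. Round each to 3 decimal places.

Multiply each prior by the joint likelihood of the sign pattern (using 1 − P(present | H) for each absent sign):
  Neyur fever: 0.16 × 0.37 × (1 − 0.85) = 0.00888
  Jorion infection: 0.28 × 0.94 × (1 − 0.24) = 0.20003
  Lumett infection: 0.10 × 0.15 × (1 − 0.87) = 0.00195
  Venor disorder: 0.20 × 0.66 × (1 − 0.17) = 0.10956
  Ralastitis: 0.26 × 0.92 × (1 − 0.86) = 0.033488
The unnormalized weights sum to 0.35391.
P(Neyur fever | evidence) = 0.00888 / 0.35391 ≈ 0.025
P(Jorion infection | evidence) = 0.20003 / 0.35391 ≈ 0.565
P(Lumett infection | evidence) = 0.00195 / 0.35391 ≈ 0.006
P(Venor disorder | evidence) = 0.10956 / 0.35391 ≈ 0.310
P(Ralastitis | evidence) = 0.033488 / 0.35391 ≈ 0.095

0.025, 0.565, 0.006, 0.310, 0.095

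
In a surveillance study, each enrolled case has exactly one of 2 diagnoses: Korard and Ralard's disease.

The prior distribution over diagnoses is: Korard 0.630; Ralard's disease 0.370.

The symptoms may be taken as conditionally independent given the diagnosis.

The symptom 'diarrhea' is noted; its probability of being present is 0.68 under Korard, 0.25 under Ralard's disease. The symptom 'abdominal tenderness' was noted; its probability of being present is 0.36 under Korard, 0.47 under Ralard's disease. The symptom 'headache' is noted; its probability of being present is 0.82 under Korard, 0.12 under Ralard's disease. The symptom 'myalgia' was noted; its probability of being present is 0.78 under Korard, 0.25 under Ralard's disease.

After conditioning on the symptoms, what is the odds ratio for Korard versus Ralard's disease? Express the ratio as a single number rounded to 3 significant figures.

The normalizing constant cancels in an odds ratio, so compute prior × likelihood for the two hypotheses only:
  Korard: 0.630 × 0.68 × 0.36 × 0.82 × 0.78 = 0.098642
  Ralard's disease: 0.370 × 0.25 × 0.47 × 0.12 × 0.25 = 0.0013042
Posterior odds = 0.098642 / 0.0013042 ≈ 75.6.

75.6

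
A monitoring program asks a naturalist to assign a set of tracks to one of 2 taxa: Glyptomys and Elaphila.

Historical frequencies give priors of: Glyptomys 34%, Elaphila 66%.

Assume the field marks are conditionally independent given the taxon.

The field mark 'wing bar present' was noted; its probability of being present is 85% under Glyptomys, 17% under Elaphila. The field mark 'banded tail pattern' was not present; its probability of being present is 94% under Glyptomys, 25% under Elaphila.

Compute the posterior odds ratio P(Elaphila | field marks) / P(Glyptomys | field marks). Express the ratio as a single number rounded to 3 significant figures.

4.85

Unnormalized posterior weight (prior times the field mark likelihoods) for each of the two hypotheses (using 1 − P(present | H) for each absent field mark):
  Elaphila: 0.66 × 0.17 × (1 − 0.25) = 0.08415
  Glyptomys: 0.34 × 0.85 × (1 − 0.94) = 0.01734
Posterior odds = 0.08415 / 0.01734 ≈ 4.85.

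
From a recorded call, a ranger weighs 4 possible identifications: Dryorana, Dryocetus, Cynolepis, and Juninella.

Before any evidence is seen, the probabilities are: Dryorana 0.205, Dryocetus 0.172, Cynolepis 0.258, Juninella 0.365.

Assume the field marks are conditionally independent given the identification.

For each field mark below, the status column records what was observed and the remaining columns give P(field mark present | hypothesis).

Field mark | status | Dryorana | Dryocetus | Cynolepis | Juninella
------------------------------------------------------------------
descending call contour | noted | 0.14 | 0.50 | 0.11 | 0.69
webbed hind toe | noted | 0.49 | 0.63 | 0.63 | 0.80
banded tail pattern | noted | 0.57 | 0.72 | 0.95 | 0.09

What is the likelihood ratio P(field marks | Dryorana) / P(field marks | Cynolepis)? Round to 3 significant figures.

Joint likelihood of the field mark pattern under each hypothesis:
  Dryorana: 0.14 × 0.49 × 0.57 = 0.039102
  Cynolepis: 0.11 × 0.63 × 0.95 = 0.065835
Bayes factor = 0.039102 / 0.065835 ≈ 0.594

0.594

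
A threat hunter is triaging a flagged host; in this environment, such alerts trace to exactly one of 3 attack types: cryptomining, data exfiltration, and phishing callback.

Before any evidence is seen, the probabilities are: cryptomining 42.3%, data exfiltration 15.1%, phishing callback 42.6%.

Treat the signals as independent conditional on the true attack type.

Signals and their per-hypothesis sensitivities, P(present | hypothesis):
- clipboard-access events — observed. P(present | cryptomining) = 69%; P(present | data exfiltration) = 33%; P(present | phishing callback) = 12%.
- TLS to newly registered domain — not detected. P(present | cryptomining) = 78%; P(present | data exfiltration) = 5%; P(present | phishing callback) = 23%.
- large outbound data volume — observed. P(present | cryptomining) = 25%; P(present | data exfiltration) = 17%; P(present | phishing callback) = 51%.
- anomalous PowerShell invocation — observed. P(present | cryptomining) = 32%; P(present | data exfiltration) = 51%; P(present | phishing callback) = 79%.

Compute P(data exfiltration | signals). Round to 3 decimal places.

0.164

By Bayes' rule with conditional independence, the unnormalized weight for each hypothesis is prior × ∏ likelihoods (using 1 − P(present | H) for each absent signal):
  cryptomining: 0.423 × 0.69 × (1 − 0.78) × 0.25 × 0.32 = 0.0051369
  data exfiltration: 0.151 × 0.33 × (1 − 0.05) × 0.17 × 0.51 = 0.0041042
  phishing callback: 0.426 × 0.12 × (1 − 0.23) × 0.51 × 0.79 = 0.015859
The unnormalized weights sum to 0.0251.
P(data exfiltration | evidence) = 0.0041042 / 0.0251 ≈ 0.164.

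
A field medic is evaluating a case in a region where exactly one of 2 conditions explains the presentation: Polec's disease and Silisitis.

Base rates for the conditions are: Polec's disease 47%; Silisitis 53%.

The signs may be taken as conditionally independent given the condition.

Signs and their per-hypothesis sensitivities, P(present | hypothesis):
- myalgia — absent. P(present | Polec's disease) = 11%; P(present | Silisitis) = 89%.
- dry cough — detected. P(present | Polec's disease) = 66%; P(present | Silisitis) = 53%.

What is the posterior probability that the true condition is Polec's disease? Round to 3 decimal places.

0.899

Multiply each prior by the joint likelihood of the sign pattern (using 1 − P(present | H) for each absent sign):
  Polec's disease: 0.47 × (1 − 0.11) × 0.66 = 0.27608
  Silisitis: 0.53 × (1 − 0.89) × 0.53 = 0.030899
Marginal likelihood of the evidence = 0.30698.
P(Polec's disease | evidence) = 0.27608 / 0.30698 ≈ 0.899.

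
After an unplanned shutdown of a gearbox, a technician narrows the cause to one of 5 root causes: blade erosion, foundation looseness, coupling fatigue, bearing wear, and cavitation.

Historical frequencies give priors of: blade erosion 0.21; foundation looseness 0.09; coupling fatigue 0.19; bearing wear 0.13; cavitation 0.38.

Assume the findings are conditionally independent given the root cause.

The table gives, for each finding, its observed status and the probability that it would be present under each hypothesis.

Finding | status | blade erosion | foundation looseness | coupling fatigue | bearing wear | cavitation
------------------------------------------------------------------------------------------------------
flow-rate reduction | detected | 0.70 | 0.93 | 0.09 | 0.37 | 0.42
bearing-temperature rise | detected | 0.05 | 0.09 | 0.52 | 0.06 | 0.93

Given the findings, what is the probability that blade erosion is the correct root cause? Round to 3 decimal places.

For each hypothesis, the unnormalized posterior weight is prior × product of the finding likelihoods:
  blade erosion: 0.21 × 0.70 × 0.05 = 0.00735
  foundation looseness: 0.09 × 0.93 × 0.09 = 0.007533
  coupling fatigue: 0.19 × 0.09 × 0.52 = 0.008892
  bearing wear: 0.13 × 0.37 × 0.06 = 0.002886
  cavitation: 0.38 × 0.42 × 0.93 = 0.14843
The unnormalized weights sum to 0.17509.
P(blade erosion | evidence) = 0.00735 / 0.17509 ≈ 0.042.

0.042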